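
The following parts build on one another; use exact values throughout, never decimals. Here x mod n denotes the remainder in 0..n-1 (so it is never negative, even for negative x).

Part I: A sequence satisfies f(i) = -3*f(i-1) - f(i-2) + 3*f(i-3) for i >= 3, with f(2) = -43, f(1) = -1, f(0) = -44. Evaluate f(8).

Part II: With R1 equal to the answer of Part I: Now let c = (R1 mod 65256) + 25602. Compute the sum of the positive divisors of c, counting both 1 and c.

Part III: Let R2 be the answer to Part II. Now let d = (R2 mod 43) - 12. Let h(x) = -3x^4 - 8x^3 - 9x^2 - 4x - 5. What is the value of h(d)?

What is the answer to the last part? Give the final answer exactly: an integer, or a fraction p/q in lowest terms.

-139025

Part I: f(3) = -3*(-43) - 1*(-1) + 3*(-44) = -2; iterating: f(3)=-2, f(4)=46, f(5)=-265, f(6)=743, f(7)=-1826, f(8)=3940; answer 3940
Part II: R1 = 3940; c = 29542; 29542 = 2 * 14771; sigma = (1 + 2) * (1 + 14771) = 3 * 14772 = 44316; answer 44316
Part III: R2 = 44316; d = 14; -3*(14)^4 - 8*(14)^3 - 9*(14)^2 - 4*(14)^1 - 5 = (-115248) + (-21952) + (-1764) + (-56) + (-5) = -139025; answer -139025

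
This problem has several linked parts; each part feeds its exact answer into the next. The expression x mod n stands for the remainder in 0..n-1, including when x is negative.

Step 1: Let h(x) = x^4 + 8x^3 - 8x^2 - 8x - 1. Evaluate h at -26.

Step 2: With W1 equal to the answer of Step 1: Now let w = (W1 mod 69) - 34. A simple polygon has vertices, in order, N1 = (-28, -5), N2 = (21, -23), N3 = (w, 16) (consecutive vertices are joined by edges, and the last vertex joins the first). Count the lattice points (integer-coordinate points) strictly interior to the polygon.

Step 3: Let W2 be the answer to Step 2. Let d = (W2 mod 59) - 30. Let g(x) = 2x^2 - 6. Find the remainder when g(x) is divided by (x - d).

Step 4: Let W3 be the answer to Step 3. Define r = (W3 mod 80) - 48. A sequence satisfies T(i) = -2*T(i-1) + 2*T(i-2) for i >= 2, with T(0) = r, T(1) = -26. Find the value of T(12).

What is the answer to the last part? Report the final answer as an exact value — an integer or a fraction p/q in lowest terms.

Step 1: 1*(-26)^4 + 8*(-26)^3 - 8*(-26)^2 - 8*(-26)^1 - 1 = (456976) + (-140608) + (-5408) + (208) + (-1) = 311167; answer 311167
Step 2: W1 = 311167; w = 12; cross terms: (-28*-23 - 21*-5)=749, (21*16 - 12*-23)=612, (12*-5 - -28*16)=388; twice the area = |1749| = 1749; area = 1749/2; boundary points = 1 + 3 + 1 = 5; strictly interior points = area - boundary/2 + 1 = 873; answer 873
Step 3: W2 = 873; d = 17; remainder = value at the root: 2*(17)^2 - 6 = (578) + (-6) = 572; answer 572
Step 4: W3 = 572; r = -36; T(2) = -2*(-26) + 2*(-36) = -20; iterating: T(2)=-20, T(3)=-12, T(4)=-16, T(5)=8, T(6)=-48, T(7)=112, T(8)=-320, T(9)=864, T(10)=-2368, T(11)=6464, T(12)=-17664; answer -17664

-17664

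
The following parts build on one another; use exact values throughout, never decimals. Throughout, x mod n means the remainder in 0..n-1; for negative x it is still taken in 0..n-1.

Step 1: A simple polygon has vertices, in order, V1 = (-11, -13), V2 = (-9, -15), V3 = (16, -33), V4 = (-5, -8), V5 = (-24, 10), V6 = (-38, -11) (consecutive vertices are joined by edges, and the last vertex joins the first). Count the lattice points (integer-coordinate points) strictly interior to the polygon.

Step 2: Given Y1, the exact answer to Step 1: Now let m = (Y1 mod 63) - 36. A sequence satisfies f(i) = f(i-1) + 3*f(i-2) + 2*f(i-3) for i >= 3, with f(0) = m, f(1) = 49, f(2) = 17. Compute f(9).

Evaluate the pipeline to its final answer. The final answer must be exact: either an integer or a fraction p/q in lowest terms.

29724

Step 1: cross terms: (-11*-15 - -9*-13)=48, (-9*-33 - 16*-15)=537, (16*-8 - -5*-33)=-293, (-5*10 - -24*-8)=-242, (-24*-11 - -38*10)=644, (-38*-13 - -11*-11)=373; twice the area = |1067| = 1067; area = 1067/2; boundary points = 2 + 1 + 1 + 1 + 7 + 1 = 13; strictly interior points = area - boundary/2 + 1 = 528; answer 528
Step 2: Y1 = 528; m = -12; f(3) = 1*(17) + 3*(49) + 2*(-12) = 140; iterating: f(3)=140, f(4)=289, f(5)=743, f(6)=1890, f(7)=4697, f(8)=11853, f(9)=29724; answer 29724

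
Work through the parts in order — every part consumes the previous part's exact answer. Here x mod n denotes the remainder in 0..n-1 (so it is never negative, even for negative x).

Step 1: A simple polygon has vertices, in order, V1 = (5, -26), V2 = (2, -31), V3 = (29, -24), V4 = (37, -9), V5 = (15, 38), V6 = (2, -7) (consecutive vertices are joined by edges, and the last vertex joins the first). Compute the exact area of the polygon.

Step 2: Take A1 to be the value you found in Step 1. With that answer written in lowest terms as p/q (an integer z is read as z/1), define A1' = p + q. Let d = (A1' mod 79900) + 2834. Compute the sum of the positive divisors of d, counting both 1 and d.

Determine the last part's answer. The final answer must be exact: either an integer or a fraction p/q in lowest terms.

9126

Step 1: cross terms: (5*-31 - 2*-26)=-103, (2*-24 - 29*-31)=851, (29*-9 - 37*-24)=627, (37*38 - 15*-9)=1541, (15*-7 - 2*38)=-181, (2*-26 - 5*-7)=-17; twice the area = |2718| = 2718; area = 1359; answer 1359
Step 2: A1 = 1359; threaded value p + q = 1360; d = 4194; 4194 = 2 * 3^2 * 233; sigma = (1 + 2) * (1 + 3 + 9) * (1 + 233) = 3 * 13 * 234 = 9126; answer 9126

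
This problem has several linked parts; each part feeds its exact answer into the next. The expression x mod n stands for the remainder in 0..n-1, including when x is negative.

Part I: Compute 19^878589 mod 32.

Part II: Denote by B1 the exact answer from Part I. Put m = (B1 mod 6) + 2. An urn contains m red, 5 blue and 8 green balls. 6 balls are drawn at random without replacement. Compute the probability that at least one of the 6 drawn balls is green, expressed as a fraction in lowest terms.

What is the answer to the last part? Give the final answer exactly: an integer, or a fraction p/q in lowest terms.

437/442

Part I: squarings mod 32: 19^1=19, 19^2=9, 19^4=17, 19^8=1, 19^16=1, 19^32=1, 19^64=1, 19^128=1, 19^256=1, 19^512=1, 19^1024=1, 19^2048=1, 19^4096=1, 19^8192=1, 19^16384=1, 19^32768=1, 19^65536=1, 19^131072=1, 19^262144=1, 19^524288=1; 19^878589 = 19^1 * 19^4 * 19^8 * 19^16 * 19^32 * 19^64 * 19^128 * 19^256 * 19^512 * 19^1024 * 19^8192 * 19^16384 * 19^65536 * 19^262144 * 19^524288 = 3 (mod 32); answer 3
Part II: B1 = 3; m = 5; total draws C(18,6) = 18564; complement C(10,6) = 210; favorable 18564 - 210 = 18354; P = 437/442; answer 437/442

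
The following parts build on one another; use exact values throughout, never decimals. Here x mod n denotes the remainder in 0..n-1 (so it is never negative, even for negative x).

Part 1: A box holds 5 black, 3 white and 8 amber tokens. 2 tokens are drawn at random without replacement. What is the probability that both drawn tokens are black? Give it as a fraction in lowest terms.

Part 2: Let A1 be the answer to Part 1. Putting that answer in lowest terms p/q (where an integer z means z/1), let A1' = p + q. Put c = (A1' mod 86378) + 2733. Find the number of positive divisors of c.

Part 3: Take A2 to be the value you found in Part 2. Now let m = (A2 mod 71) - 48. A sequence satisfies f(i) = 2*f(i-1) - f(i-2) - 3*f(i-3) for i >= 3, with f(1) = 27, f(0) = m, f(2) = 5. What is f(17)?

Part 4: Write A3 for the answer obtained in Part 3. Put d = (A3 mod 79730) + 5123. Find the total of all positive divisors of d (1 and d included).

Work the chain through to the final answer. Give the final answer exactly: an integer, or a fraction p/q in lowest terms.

87240

Part 1: total draws C(16,2) = 120; favorable C(5,2) = 10; P = 1/12; answer 1/12
Part 2: A1 = 1/12; threaded value p + q = 13; c = 2746; 2746 = 2 * 1373; number of divisors = (1+1) * (1+1) = 4; answer 4
Part 3: A2 = 4; m = -44; f(3) = 2*(5) - 1*(27) - 3*(-44) = 115; iterating: f(3)=115, f(4)=144, f(5)=158, f(6)=-173, f(7)=-936, f(8)=-2173, f(9)=-2891, f(10)=-801, f(11)=7808, f(12)=25090, f(13)=44775, f(14)=41036, f(15)=-37973, f(16)=-251307, f(17)=-587749; answer -587749
Part 4: A3 = -587749; d = 55214; 55214 = 2 * 19 * 1453; sigma = (1 + 2) * (1 + 19) * (1 + 1453) = 3 * 20 * 1454 = 87240; answer 87240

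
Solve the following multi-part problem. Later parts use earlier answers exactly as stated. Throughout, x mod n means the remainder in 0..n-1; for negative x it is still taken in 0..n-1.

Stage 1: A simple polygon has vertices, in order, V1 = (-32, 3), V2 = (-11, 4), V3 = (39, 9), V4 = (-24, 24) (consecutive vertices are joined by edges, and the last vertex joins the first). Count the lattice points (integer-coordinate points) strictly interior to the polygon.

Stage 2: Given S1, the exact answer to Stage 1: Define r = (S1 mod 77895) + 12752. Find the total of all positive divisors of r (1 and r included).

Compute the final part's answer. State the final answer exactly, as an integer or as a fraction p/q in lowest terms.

19680

Stage 1: cross terms: (-32*4 - -11*3)=-95, (-11*9 - 39*4)=-255, (39*24 - -24*9)=1152, (-24*3 - -32*24)=696; twice the area = |1498| = 1498; area = 749; boundary points = 1 + 5 + 3 + 1 = 10; strictly interior points = area - boundary/2 + 1 = 745; answer 745
Stage 2: S1 = 745; r = 13497; 13497 = 3 * 11 * 409; sigma = (1 + 3) * (1 + 11) * (1 + 409) = 4 * 12 * 410 = 19680; answer 19680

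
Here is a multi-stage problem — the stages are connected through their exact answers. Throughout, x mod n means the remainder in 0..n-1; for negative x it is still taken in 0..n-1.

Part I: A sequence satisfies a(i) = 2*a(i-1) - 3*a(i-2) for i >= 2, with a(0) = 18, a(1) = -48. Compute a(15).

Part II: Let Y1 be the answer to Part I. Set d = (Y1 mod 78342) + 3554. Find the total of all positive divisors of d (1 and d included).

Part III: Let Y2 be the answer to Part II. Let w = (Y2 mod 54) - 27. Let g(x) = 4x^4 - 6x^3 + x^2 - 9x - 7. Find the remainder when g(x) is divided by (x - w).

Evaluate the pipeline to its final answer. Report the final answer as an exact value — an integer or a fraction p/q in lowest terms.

722603

Part I: a(2) = 2*(-48) - 3*(18) = -150; iterating: a(2)=-150, a(3)=-156, a(4)=138, a(5)=744, a(6)=1074, a(7)=-84, a(8)=-3390, a(9)=-6528, a(10)=-2886, a(11)=13812, a(12)=36282, a(13)=31128, a(14)=-46590, a(15)=-186564; answer -186564
Part II: Y1 = -186564; d = 52016; 52016 = 2^4 * 3251; sigma = (1 + 2 + 4 + 8 + 16) * (1 + 3251) = 31 * 3252 = 100812; answer 100812
Part III: Y2 = 100812; w = 21; remainder = value at the root: 4*(21)^4 - 6*(21)^3 + 1*(21)^2 - 9*(21)^1 - 7 = (777924) + (-55566) + (441) + (-189) + (-7) = 722603; answer 722603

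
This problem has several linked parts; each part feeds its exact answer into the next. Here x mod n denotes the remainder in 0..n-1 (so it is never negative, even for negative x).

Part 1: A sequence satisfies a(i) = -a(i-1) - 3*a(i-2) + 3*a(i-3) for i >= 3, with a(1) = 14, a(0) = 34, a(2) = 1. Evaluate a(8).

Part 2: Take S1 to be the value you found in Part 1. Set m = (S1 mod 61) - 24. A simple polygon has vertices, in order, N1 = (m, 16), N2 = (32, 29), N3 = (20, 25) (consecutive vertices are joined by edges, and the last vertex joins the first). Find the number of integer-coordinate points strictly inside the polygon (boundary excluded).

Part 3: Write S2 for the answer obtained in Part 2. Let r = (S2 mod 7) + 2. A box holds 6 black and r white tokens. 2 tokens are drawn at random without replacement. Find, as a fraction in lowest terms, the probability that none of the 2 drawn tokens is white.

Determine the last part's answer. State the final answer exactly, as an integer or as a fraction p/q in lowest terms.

Part 1: a(3) = -1*(1) - 3*(14) + 3*(34) = 59; iterating: a(3)=59, a(4)=-20, a(5)=-154, a(6)=391, a(7)=11, a(8)=-1646; answer -1646
Part 2: S1 = -1646; m = -23; cross terms: (-23*29 - 32*16)=-1179, (32*25 - 20*29)=220, (20*16 - -23*25)=895; twice the area = |-64| = 64; area = 32; boundary points = 1 + 4 + 1 = 6; strictly interior points = area - boundary/2 + 1 = 30; answer 30
Part 3: S2 = 30; r = 4; total draws C(10,2) = 45; favorable C(6,2) = 15; P = 1/3; answer 1/3

1/3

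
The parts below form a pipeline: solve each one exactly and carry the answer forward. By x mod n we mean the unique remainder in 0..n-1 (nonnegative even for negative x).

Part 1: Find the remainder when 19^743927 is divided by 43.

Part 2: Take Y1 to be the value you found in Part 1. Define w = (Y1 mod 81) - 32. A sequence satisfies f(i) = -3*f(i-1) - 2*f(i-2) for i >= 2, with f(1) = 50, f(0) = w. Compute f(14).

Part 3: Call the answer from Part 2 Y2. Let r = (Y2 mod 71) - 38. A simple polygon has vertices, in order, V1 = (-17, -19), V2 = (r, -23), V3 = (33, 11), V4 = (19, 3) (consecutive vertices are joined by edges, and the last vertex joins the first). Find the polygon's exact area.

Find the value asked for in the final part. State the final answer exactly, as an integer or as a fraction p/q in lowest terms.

Part 1: squarings mod 43: 19^1=19, 19^2=17, 19^4=31, 19^8=15, 19^16=10, 19^32=14, 19^64=24, 19^128=17, 19^256=31, 19^512=15, 19^1024=10, 19^2048=14, 19^4096=24, 19^8192=17, 19^16384=31, 19^32768=15, 19^65536=10, 19^131072=14, 19^262144=24, 19^524288=17; 19^743927 = 19^1 * 19^2 * 19^4 * 19^16 * 19^32 * 19^64 * 19^128 * 19^256 * 19^2048 * 19^4096 * 19^16384 * 19^65536 * 19^131072 * 19^524288 = 26 (mod 43); answer 26
Part 2: Y1 = 26; w = -6; f(2) = -3*(50) - 2*(-6) = -138; iterating: f(2)=-138, f(3)=314, f(4)=-666, f(5)=1370, f(6)=-2778, f(7)=5594, f(8)=-11226, f(9)=22490, f(10)=-45018, f(11)=90074, f(12)=-180186, f(13)=360410, f(14)=-720858; answer -720858
Part 3: Y2 = -720858; r = -33; cross terms: (-17*-23 - -33*-19)=-236, (-33*11 - 33*-23)=396, (33*3 - 19*11)=-110, (19*-19 - -17*3)=-310; twice the area = |-260| = 260; area = 130; answer 130

130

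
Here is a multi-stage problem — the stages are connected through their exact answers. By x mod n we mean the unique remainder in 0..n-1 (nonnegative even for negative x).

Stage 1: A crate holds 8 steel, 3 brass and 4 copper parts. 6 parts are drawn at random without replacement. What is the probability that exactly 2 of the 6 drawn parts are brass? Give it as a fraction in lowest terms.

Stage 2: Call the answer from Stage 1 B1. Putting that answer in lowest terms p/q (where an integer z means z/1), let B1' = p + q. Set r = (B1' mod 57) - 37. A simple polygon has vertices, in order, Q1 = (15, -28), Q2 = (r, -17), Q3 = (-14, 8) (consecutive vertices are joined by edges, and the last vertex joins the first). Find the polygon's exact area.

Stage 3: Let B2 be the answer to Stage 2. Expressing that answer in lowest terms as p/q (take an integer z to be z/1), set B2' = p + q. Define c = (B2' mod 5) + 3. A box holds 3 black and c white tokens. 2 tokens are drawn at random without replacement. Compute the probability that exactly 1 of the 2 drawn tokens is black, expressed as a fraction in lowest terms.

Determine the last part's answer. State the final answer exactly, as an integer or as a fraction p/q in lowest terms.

Stage 1: total draws C(15,6) = 5005; favorable C(3,2)*C(12,4) = 1485; P = 27/91; answer 27/91
Stage 2: B1 = 27/91; threaded value p + q = 118; r = -33; cross terms: (15*-17 - -33*-28)=-1179, (-33*8 - -14*-17)=-502, (-14*-28 - 15*8)=272; twice the area = |-1409| = 1409; area = 1409/2; answer 1409/2
Stage 3: B2 = 1409/2; threaded value p + q = 1411; c = 4; total draws C(7,2) = 21; favorable C(3,1)*C(4,1) = 12; P = 4/7; answer 4/7

4/7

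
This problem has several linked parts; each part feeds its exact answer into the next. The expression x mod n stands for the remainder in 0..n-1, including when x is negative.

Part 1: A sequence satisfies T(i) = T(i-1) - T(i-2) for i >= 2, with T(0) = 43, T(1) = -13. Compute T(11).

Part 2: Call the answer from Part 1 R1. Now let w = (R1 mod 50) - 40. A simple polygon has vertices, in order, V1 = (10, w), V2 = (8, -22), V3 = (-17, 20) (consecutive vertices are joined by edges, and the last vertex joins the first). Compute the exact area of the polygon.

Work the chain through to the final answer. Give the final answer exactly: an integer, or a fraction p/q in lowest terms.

Part 1: T(2) = 1*(-13) - 1*(43) = -56; iterating: T(2)=-56, T(3)=-43, T(4)=13, T(5)=56, T(6)=43, T(7)=-13, T(8)=-56, T(9)=-43, T(10)=13, T(11)=56; answer 56
Part 2: R1 = 56; w = -34; cross terms: (10*-22 - 8*-34)=52, (8*20 - -17*-22)=-214, (-17*-34 - 10*20)=378; twice the area = |216| = 216; area = 108; answer 108

108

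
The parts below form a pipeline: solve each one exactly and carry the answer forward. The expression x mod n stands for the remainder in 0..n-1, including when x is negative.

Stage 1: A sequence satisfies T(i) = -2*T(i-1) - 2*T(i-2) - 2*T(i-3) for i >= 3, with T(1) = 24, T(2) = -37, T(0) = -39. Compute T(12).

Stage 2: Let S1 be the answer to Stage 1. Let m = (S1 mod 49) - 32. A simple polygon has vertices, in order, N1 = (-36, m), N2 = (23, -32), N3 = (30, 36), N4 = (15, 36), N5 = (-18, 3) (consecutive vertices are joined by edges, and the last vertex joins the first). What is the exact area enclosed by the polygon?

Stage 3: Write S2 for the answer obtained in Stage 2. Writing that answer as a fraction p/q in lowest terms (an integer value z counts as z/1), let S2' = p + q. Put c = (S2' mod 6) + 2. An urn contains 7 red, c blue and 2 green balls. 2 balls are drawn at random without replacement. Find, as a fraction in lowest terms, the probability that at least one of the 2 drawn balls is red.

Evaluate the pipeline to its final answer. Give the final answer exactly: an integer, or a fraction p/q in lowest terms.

Stage 1: T(3) = -2*(-37) - 2*(24) - 2*(-39) = 104; iterating: T(3)=104, T(4)=-182, T(5)=230, T(6)=-304, T(7)=512, T(8)=-876, T(9)=1336, T(10)=-1944, T(11)=2968, T(12)=-4720; answer -4720
Stage 2: S1 = -4720; m = 1; cross terms: (-36*-32 - 23*1)=1129, (23*36 - 30*-32)=1788, (30*36 - 15*36)=540, (15*3 - -18*36)=693, (-18*1 - -36*3)=90; twice the area = |4240| = 4240; area = 2120; answer 2120
Stage 3: S2 = 2120; threaded value p + q = 2121; c = 5; total draws C(14,2) = 91; complement C(7,2) = 21; favorable 91 - 21 = 70; P = 10/13; answer 10/13

10/13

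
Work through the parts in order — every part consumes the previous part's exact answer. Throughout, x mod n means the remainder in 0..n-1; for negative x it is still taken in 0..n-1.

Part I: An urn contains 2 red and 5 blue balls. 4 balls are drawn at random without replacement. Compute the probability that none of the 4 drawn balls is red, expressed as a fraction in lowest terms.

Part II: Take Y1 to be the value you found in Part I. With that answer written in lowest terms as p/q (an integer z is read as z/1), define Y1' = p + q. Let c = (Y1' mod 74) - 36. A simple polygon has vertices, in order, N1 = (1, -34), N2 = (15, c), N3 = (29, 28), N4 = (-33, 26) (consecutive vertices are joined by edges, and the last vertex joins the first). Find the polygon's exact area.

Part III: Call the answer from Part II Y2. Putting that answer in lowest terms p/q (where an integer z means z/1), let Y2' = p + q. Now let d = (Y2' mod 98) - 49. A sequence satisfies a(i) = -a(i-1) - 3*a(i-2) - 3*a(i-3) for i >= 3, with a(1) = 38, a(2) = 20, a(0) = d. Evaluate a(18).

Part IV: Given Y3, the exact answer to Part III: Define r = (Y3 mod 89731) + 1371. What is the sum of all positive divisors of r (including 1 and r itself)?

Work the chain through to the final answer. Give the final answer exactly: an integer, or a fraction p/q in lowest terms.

Part I: total draws C(7,4) = 35; favorable C(5,4) = 5; P = 1/7; answer 1/7
Part II: Y1 = 1/7; threaded value p + q = 8; c = -28; cross terms: (1*-28 - 15*-34)=482, (15*28 - 29*-28)=1232, (29*26 - -33*28)=1678, (-33*-34 - 1*26)=1096; twice the area = |4488| = 4488; area = 2244; answer 2244
Part III: Y2 = 2244; threaded value p + q = 2245; d = 40; a(3) = -1*(20) - 3*(38) - 3*(40) = -254; iterating: a(3)=-254, a(4)=80, a(5)=622, a(6)=-100, a(7)=-2006, a(8)=440, a(9)=5878, a(10)=-1180, a(11)=-17774, a(12)=3680, a(13)=53182, a(14)=-10900, a(15)=-159686, a(16)=32840, a(17)=478918, a(18)=-98380; answer -98380
Part IV: Y3 = -98380; r = 82453; 82453 = 7 * 11779; sigma = (1 + 7) * (1 + 11779) = 8 * 11780 = 94240; answer 94240

94240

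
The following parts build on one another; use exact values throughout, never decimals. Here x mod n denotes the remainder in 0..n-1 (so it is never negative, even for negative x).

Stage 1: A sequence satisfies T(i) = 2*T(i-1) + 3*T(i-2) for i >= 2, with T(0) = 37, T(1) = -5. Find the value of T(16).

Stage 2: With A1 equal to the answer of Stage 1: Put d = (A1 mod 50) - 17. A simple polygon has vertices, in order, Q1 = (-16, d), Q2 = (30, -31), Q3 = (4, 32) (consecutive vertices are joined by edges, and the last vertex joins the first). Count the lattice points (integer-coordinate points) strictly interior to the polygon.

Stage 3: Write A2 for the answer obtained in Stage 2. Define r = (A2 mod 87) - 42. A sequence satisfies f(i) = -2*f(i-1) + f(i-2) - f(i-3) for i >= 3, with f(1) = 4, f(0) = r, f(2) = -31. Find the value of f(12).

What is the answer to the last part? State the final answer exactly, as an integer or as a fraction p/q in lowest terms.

Stage 1: T(2) = 2*(-5) + 3*(37) = 101; iterating: T(2)=101, T(3)=187, T(4)=677, T(5)=1915, T(6)=5861, T(7)=17467, T(8)=52517, T(9)=157435, T(10)=472421, T(11)=1417147, T(12)=4251557, T(13)=12754555, T(14)=38263781, T(15)=114791227, T(16)=344373797; answer 344373797
Stage 2: A1 = 344373797; d = 30; cross terms: (-16*-31 - 30*30)=-404, (30*32 - 4*-31)=1084, (4*30 - -16*32)=632; twice the area = |1312| = 1312; area = 656; boundary points = 1 + 1 + 2 = 4; strictly interior points = area - boundary/2 + 1 = 655; answer 655
Stage 3: A2 = 655; r = 4; f(3) = -2*(-31) + 1*(4) - 1*(4) = 62; iterating: f(3)=62, f(4)=-159, f(5)=411, f(6)=-1043, f(7)=2656, f(8)=-6766, f(9)=17231, f(10)=-43884, f(11)=111765, f(12)=-284645; answer -284645

-284645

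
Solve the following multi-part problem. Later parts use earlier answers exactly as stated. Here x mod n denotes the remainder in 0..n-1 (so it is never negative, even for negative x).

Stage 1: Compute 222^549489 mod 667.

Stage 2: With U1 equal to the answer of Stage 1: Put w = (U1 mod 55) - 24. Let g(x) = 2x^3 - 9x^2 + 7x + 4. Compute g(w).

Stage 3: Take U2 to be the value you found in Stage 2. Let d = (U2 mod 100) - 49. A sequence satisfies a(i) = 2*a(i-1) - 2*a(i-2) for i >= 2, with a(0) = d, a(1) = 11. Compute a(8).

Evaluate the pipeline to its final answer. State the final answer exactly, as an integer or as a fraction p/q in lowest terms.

Stage 1: squarings mod 667: 222^1=222, 222^2=593, 222^4=140, 222^8=257, 222^16=16, 222^32=256, 222^64=170, 222^128=219, 222^256=604, 222^512=634, 222^1024=422, 222^2048=662, 222^4096=25, 222^8192=625, 222^16384=430, 222^32768=141, 222^65536=538, 222^131072=633, 222^262144=489, 222^524288=335; 222^549489 = 222^1 * 222^16 * 222^32 * 222^64 * 222^512 * 222^8192 * 222^16384 * 222^524288 = 217 (mod 667); answer 217
Stage 2: U1 = 217; w = 28; 2*(28)^3 - 9*(28)^2 + 7*(28)^1 + 4 = (43904) + (-7056) + (196) + (4) = 37048; answer 37048
Stage 3: U2 = 37048; d = -1; a(2) = 2*(11) - 2*(-1) = 24; iterating: a(2)=24, a(3)=26, a(4)=4, a(5)=-44, a(6)=-96, a(7)=-104, a(8)=-16; answer -16

-16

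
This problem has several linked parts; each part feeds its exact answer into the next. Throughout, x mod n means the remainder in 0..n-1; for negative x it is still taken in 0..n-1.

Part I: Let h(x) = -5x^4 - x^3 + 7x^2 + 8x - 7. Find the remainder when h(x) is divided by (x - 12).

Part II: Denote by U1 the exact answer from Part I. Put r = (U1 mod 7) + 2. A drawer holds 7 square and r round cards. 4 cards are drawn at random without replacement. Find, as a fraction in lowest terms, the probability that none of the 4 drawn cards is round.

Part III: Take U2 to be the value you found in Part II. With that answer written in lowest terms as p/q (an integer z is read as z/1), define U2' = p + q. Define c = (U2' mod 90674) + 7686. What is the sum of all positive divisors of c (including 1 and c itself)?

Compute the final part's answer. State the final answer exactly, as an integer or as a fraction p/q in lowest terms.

15128

Part I: remainder = value at the root: -5*(12)^4 - 1*(12)^3 + 7*(12)^2 + 8*(12)^1 - 7 = (-103680) + (-1728) + (1008) + (96) + (-7) = -104311; answer -104311
Part II: U1 = -104311; r = 5; total draws C(12,4) = 495; favorable C(7,4) = 35; P = 7/99; answer 7/99
Part III: U2 = 7/99; threaded value p + q = 106; c = 7792; 7792 = 2^4 * 487; sigma = (1 + 2 + 4 + 8 + 16) * (1 + 487) = 31 * 488 = 15128; answer 15128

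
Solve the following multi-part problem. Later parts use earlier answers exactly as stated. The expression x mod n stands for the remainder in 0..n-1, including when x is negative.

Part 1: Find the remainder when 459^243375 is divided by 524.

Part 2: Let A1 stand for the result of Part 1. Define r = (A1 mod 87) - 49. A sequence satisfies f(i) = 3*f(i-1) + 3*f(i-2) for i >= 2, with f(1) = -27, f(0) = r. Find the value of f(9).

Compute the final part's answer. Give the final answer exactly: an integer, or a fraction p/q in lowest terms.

Part 1: squarings mod 524: 459^1=459, 459^2=33, 459^4=41, 459^8=109, 459^16=353, 459^32=421, 459^64=129, 459^128=397, 459^256=409, 459^512=125, 459^1024=429, 459^2048=117, 459^4096=65, 459^8192=33, 459^16384=41, 459^32768=109, 459^65536=353, 459^131072=421; 459^243375 = 459^1 * 459^2 * 459^4 * 459^8 * 459^32 * 459^128 * 459^512 * 459^1024 * 459^4096 * 459^8192 * 459^32768 * 459^65536 * 459^131072 = 51 (mod 524); answer 51
Part 2: A1 = 51; r = 2; f(2) = 3*(-27) + 3*(2) = -75; iterating: f(2)=-75, f(3)=-306, f(4)=-1143, f(5)=-4347, f(6)=-16470, f(7)=-62451, f(8)=-236763, f(9)=-897642; answer -897642

-897642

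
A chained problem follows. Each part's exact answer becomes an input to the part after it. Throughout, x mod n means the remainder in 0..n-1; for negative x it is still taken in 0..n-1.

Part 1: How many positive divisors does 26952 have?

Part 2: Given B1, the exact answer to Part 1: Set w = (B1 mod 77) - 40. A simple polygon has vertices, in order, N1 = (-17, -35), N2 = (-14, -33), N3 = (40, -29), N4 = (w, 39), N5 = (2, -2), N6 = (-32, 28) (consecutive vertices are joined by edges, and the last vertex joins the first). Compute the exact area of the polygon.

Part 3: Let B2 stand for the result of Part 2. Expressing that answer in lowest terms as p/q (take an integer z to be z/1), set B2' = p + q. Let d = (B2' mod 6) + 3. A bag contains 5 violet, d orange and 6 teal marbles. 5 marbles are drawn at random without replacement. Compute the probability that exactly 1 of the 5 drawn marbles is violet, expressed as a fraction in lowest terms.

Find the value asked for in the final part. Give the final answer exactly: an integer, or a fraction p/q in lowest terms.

Part 1: 26952 = 2^3 * 3 * 1123; number of divisors = (3+1) * (1+1) * (1+1) = 16; answer 16
Part 2: B1 = 16; w = -24; cross terms: (-17*-33 - -14*-35)=71, (-14*-29 - 40*-33)=1726, (40*39 - -24*-29)=864, (-24*-2 - 2*39)=-30, (2*28 - -32*-2)=-8, (-32*-35 - -17*28)=1596; twice the area = |4219| = 4219; area = 4219/2; answer 4219/2
Part 3: B2 = 4219/2; threaded value p + q = 4221; d = 6; total draws C(17,5) = 6188; favorable C(5,1)*C(12,4) = 2475; P = 2475/6188; answer 2475/6188

2475/6188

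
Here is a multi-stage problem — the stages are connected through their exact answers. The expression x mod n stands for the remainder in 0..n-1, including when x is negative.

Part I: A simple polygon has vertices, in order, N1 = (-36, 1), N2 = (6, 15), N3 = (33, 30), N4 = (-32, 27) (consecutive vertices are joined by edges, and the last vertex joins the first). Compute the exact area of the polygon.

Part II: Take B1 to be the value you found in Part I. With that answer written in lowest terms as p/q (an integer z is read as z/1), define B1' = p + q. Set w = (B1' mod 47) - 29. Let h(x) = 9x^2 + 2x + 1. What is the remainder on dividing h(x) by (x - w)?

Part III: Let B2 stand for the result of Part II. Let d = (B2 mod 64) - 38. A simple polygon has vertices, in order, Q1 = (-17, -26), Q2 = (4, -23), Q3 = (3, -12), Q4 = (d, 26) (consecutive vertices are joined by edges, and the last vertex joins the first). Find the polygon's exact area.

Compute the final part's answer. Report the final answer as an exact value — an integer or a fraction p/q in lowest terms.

Part I: cross terms: (-36*15 - 6*1)=-546, (6*30 - 33*15)=-315, (33*27 - -32*30)=1851, (-32*1 - -36*27)=940; twice the area = |1930| = 1930; area = 965; answer 965
Part II: B1 = 965; threaded value p + q = 966; w = -3; remainder = value at the root: 9*(-3)^2 + 2*(-3)^1 + 1 = (81) + (-6) + (1) = 76; answer 76
Part III: B2 = 76; d = -26; cross terms: (-17*-23 - 4*-26)=495, (4*-12 - 3*-23)=21, (3*26 - -26*-12)=-234, (-26*-26 - -17*26)=1118; twice the area = |1400| = 1400; area = 700; answer 700

700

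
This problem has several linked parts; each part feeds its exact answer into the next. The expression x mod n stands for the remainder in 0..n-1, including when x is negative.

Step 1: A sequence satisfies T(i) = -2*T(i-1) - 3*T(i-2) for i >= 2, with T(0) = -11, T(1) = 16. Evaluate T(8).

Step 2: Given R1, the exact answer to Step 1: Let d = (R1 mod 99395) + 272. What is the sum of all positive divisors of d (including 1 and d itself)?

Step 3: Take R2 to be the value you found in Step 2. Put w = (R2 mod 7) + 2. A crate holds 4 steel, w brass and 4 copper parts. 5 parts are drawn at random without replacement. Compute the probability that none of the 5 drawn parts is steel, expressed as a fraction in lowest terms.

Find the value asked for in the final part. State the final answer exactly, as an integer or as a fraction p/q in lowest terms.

1/22

Step 1: T(2) = -2*(16) - 3*(-11) = 1; iterating: T(2)=1, T(3)=-50, T(4)=97, T(5)=-44, T(6)=-203, T(7)=538, T(8)=-467; answer -467
Step 2: R1 = -467; d = 99200; 99200 = 2^7 * 5^2 * 31; sigma = (1 + 2 + 4 + 8 + 16 + 32 + 64 + 128) * (1 + 5 + 25) * (1 + 31) = 255 * 31 * 32 = 252960; answer 252960
Step 3: R2 = 252960; w = 3; total draws C(11,5) = 462; favorable C(7,5) = 21; P = 1/22; answer 1/22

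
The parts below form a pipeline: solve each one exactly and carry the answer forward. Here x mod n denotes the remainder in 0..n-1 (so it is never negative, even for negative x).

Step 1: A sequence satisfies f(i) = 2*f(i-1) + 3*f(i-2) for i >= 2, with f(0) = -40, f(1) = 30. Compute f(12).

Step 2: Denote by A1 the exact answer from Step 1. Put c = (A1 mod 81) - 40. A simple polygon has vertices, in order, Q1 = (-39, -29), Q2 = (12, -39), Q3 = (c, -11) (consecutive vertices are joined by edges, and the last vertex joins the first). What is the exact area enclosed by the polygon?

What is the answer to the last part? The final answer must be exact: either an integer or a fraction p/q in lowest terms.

469

Step 1: f(2) = 2*(30) + 3*(-40) = -60; iterating: f(2)=-60, f(3)=-30, f(4)=-240, f(5)=-570, f(6)=-1860, f(7)=-5430, f(8)=-16440, f(9)=-49170, f(10)=-147660, f(11)=-442830, f(12)=-1328640; answer -1328640
Step 2: A1 = -1328640; c = -37; cross terms: (-39*-39 - 12*-29)=1869, (12*-11 - -37*-39)=-1575, (-37*-29 - -39*-11)=644; twice the area = |938| = 938; area = 469; answer 469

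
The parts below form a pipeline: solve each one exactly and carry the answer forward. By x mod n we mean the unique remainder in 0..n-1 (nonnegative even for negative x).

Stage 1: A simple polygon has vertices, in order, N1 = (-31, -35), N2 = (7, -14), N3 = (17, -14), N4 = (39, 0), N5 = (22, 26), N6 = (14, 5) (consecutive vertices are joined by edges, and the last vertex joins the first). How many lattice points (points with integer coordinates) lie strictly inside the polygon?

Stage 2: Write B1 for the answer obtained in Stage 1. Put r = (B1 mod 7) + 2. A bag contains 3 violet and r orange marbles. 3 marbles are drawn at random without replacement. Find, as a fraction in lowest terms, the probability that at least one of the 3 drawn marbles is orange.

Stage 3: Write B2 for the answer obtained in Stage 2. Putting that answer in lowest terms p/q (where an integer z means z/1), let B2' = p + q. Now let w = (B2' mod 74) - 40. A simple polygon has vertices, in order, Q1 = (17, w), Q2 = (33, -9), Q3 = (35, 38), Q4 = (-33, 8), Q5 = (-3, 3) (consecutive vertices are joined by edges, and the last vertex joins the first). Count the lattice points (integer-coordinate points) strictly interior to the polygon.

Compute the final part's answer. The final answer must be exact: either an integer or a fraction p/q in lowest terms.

1783

Stage 1: cross terms: (-31*-14 - 7*-35)=679, (7*-14 - 17*-14)=140, (17*0 - 39*-14)=546, (39*26 - 22*0)=1014, (22*5 - 14*26)=-254, (14*-35 - -31*5)=-335; twice the area = |1790| = 1790; area = 895; boundary points = 1 + 10 + 2 + 1 + 1 + 5 = 20; strictly interior points = area - boundary/2 + 1 = 886; answer 886
Stage 2: B1 = 886; r = 6; total draws C(9,3) = 84; complement C(3,3) = 1; favorable 84 - 1 = 83; P = 83/84; answer 83/84
Stage 3: B2 = 83/84; threaded value p + q = 167; w = -21; cross terms: (17*-9 - 33*-21)=540, (33*38 - 35*-9)=1569, (35*8 - -33*38)=1534, (-33*3 - -3*8)=-75, (-3*-21 - 17*3)=12; twice the area = |3580| = 3580; area = 1790; boundary points = 4 + 1 + 2 + 5 + 4 = 16; strictly interior points = area - boundary/2 + 1 = 1783; answer 1783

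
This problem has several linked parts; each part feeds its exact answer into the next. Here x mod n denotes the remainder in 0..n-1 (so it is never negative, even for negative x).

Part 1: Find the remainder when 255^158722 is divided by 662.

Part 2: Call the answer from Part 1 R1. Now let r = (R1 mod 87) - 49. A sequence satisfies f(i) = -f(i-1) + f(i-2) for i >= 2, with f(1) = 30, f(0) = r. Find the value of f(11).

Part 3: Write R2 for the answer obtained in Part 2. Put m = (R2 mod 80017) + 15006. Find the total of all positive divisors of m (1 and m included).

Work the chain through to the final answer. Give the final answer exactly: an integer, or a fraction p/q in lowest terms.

Part 1: squarings mod 662: 255^1=255, 255^2=149, 255^4=355, 255^8=245, 255^16=445, 255^32=87, 255^64=287, 255^128=281, 255^256=183, 255^512=389, 255^1024=385, 255^2048=599, 255^4096=659, 255^8192=9, 255^16384=81, 255^32768=603, 255^65536=171, 255^131072=113; 255^158722 = 255^2 * 255^1024 * 255^2048 * 255^8192 * 255^16384 * 255^131072 = 127 (mod 662); answer 127
Part 2: R1 = 127; r = -9; f(2) = -1*(30) + 1*(-9) = -39; iterating: f(2)=-39, f(3)=69, f(4)=-108, f(5)=177, f(6)=-285, f(7)=462, f(8)=-747, f(9)=1209, f(10)=-1956, f(11)=3165; answer 3165
Part 3: R2 = 3165; m = 18171; 18171 = 3^3 * 673; sigma = (1 + 3 + 9 + 27) * (1 + 673) = 40 * 674 = 26960; answer 26960

26960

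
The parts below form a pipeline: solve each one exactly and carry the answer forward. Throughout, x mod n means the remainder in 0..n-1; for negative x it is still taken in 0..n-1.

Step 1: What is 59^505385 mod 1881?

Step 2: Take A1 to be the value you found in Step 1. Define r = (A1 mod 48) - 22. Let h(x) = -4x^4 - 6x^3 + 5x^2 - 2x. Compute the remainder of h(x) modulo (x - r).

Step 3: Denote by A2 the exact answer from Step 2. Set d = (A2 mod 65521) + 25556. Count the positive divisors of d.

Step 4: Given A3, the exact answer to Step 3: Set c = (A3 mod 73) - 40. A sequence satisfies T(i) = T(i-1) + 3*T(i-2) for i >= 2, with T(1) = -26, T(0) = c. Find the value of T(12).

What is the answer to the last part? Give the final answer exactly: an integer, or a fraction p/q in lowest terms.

-449924

Step 1: squarings mod 1881: 59^1=59, 59^2=1600, 59^4=1840, 59^8=1681, 59^16=499, 59^32=709, 59^64=454, 59^128=1087, 59^256=301, 59^512=313, 59^1024=157, 59^2048=196, 59^4096=796, 59^8192=1600, 59^16384=1840, 59^32768=1681, 59^65536=499, 59^131072=709, 59^262144=454; 59^505385 = 59^1 * 59^8 * 59^32 * 59^512 * 59^1024 * 59^4096 * 59^8192 * 59^32768 * 59^65536 * 59^131072 * 59^262144 = 1739 (mod 1881); answer 1739
Step 2: A1 = 1739; r = -11; remainder = value at the root: -4*(-11)^4 - 6*(-11)^3 + 5*(-11)^2 - 2*(-11)^1 = (-58564) + (7986) + (605) + (22) = -49951; answer -49951
Step 3: A2 = -49951; d = 41126; 41126 = 2 * 20563; number of divisors = (1+1) * (1+1) = 4; answer 4
Step 4: A3 = 4; c = -36; T(2) = 1*(-26) + 3*(-36) = -134; iterating: T(2)=-134, T(3)=-212, T(4)=-614, T(5)=-1250, T(6)=-3092, T(7)=-6842, T(8)=-16118, T(9)=-36644, T(10)=-84998, T(11)=-194930, T(12)=-449924; answer -449924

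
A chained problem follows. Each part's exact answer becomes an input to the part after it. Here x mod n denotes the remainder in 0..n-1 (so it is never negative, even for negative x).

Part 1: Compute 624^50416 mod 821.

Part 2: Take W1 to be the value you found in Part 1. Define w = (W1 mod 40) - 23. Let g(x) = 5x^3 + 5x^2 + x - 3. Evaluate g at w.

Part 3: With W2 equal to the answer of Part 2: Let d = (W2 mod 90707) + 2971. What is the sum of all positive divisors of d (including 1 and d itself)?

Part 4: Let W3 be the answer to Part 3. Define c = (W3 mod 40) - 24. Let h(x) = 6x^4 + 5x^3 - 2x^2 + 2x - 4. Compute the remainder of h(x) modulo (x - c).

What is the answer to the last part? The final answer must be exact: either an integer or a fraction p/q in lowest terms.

1920332

Part 1: squarings mod 821: 624^1=624, 624^2=222, 624^4=24, 624^8=576, 624^16=92, 624^32=254, 624^64=478, 624^128=246, 624^256=583, 624^512=816, 624^1024=25, 624^2048=625, 624^4096=650, 624^8192=506, 624^16384=705, 624^32768=320; 624^50416 = 624^16 * 624^32 * 624^64 * 624^128 * 624^1024 * 624^16384 * 624^32768 = 520 (mod 821); answer 520
Part 2: W1 = 520; w = -23; 5*(-23)^3 + 5*(-23)^2 + 1*(-23)^1 - 3 = (-60835) + (2645) + (-23) + (-3) = -58216; answer -58216
Part 3: W2 = -58216; d = 35462; 35462 = 2 * 7 * 17 * 149; sigma = (1 + 2) * (1 + 7) * (1 + 17) * (1 + 149) = 3 * 8 * 18 * 150 = 64800; answer 64800
Part 4: W3 = 64800; c = -24; remainder = value at the root: 6*(-24)^4 + 5*(-24)^3 - 2*(-24)^2 + 2*(-24)^1 - 4 = (1990656) + (-69120) + (-1152) + (-48) + (-4) = 1920332; answer 1920332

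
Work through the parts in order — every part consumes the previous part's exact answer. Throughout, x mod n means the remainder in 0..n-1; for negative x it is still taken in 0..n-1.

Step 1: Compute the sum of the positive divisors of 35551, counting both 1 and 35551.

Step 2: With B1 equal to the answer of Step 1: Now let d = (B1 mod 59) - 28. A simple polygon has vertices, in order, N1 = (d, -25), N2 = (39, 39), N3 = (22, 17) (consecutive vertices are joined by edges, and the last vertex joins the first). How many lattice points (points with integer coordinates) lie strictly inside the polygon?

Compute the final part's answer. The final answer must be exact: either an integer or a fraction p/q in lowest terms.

148

Step 1: 35551 = 73 * 487; sigma = (1 + 73) * (1 + 487) = 74 * 488 = 36112; answer 36112
Step 2: B1 = 36112; d = -24; cross terms: (-24*39 - 39*-25)=39, (39*17 - 22*39)=-195, (22*-25 - -24*17)=-142; twice the area = |-298| = 298; area = 149; boundary points = 1 + 1 + 2 = 4; strictly interior points = area - boundary/2 + 1 = 148; answer 148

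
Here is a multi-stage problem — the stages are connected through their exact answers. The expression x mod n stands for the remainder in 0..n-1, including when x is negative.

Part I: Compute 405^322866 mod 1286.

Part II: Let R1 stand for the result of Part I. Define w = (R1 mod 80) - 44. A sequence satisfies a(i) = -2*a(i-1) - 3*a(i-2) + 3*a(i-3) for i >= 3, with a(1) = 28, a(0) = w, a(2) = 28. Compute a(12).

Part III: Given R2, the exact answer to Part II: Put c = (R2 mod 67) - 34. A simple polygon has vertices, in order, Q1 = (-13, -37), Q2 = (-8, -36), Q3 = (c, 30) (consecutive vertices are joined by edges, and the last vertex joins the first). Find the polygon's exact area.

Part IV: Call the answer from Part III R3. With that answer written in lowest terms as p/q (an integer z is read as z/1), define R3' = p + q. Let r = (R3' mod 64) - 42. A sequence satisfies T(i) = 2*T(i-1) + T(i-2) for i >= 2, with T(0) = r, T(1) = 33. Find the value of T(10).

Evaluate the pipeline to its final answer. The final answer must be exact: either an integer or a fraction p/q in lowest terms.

45969

Part I: squarings mod 1286: 405^1=405, 405^2=703, 405^4=385, 405^8=335, 405^16=343, 405^32=623, 405^64=1043, 405^128=1179, 405^256=1161, 405^512=193, 405^1024=1241, 405^2048=739, 405^4096=857, 405^8192=143, 405^16384=1159, 405^32768=697, 405^65536=987, 405^131072=667, 405^262144=1219; 405^322866 = 405^2 * 405^16 * 405^32 * 405^256 * 405^1024 * 405^2048 * 405^8192 * 405^16384 * 405^32768 * 405^262144 = 9 (mod 1286); answer 9
Part II: R1 = 9; w = -35; a(3) = -2*(28) - 3*(28) + 3*(-35) = -245; iterating: a(3)=-245, a(4)=490, a(5)=-161, a(6)=-1883, a(7)=5719, a(8)=-6272, a(9)=-10262, a(10)=56497, a(11)=-101024, a(12)=1771; answer 1771
Part III: R2 = 1771; c = -5; cross terms: (-13*-36 - -8*-37)=172, (-8*30 - -5*-36)=-420, (-5*-37 - -13*30)=575; twice the area = |327| = 327; area = 327/2; answer 327/2
Part IV: R3 = 327/2; threaded value p + q = 329; r = -33; T(2) = 2*(33) + 1*(-33) = 33; iterating: T(2)=33, T(3)=99, T(4)=231, T(5)=561, T(6)=1353, T(7)=3267, T(8)=7887, T(9)=19041, T(10)=45969; answer 45969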